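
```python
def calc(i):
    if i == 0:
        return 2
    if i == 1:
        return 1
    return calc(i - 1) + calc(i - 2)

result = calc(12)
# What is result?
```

Build up from base cases: calc(0)=2, calc(1)=1, calc(2)=3, calc(3)=4, calc(4)=7, calc(5)=11, calc(6)=18, ..., calc(12)=322

Answer: 322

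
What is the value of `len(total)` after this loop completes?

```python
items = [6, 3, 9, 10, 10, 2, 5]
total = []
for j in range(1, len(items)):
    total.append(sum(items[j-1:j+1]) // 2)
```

Number of 2-element averages
`total` takes the values: [] → [4] → [4, 6] → [4, 6, 9] → [4, 6, 9, 10] → [4, 6, 9, 10, 6] → [4, 6, 9, 10, 6, 3]
So `len(total)` = 6

Answer: 6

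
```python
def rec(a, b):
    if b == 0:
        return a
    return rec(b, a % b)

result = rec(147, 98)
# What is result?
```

rec(147, 98) -> rec(98, 49) -> rec(49, 0) -> 49

Answer: 49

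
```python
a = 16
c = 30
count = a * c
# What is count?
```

Trace:
`a = 16` → a = 16
`c = 30` → c = 30
`count = a * c` → count = 480
So count = 480

Answer: 480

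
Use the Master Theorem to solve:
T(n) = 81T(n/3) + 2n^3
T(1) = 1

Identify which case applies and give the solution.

a=81, b=3, f(n)=2n^3. log_3(81) = 4. Since c=3 < 4, Case 1 applies: T(n) = Θ(n^log_b(a)) = O(n^4).

Answer: O(n^4) - Case 1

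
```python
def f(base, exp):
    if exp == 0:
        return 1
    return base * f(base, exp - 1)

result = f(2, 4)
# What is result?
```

f(2, 4) = 2 * 2 * 2 * 2 = 16

Answer: 16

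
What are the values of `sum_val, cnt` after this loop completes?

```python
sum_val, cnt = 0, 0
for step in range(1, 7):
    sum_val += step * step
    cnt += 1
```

Sum of squares and count
`sum_val, cnt` takes the values: (0, 0) → (1, 0) → (1, 1) → (5, 1) → (5, 2) → (14, 2) → (14, 3) → (30, 3) → (30, 4) → (55, 4) → (55, 5) → (91, 5) → (91, 6)

Answer: 91, 6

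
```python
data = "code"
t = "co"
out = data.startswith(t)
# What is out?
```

Trace:
`data = "code"` → data = 'code'
`t = "co"` → t = 'co'
`out = data.startswith(t)` → out = True
So out = True

Answer: True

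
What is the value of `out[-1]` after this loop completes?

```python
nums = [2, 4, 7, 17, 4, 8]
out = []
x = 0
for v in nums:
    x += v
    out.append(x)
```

Cumulative sum ends at 42
`out` takes the values: [] → [2] → [2, 6] → [2, 6, 13] → [2, 6, 13, 30] → [2, 6, 13, 30, 34] → [2, 6, 13, 30, 34, 42]
So `out[-1]` = 42

Answer: 42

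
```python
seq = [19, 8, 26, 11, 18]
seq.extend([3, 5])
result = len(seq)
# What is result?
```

Trace:
`seq = [19, 8, 26, 11, 18]` → seq = [19, 8, 26, 11, 18]
`seq.extend([3, 5])` → seq = [19, 8, 26, 11, 18, 3, 5]
`result = len(seq)` → result = 7
So result = 7

Answer: 7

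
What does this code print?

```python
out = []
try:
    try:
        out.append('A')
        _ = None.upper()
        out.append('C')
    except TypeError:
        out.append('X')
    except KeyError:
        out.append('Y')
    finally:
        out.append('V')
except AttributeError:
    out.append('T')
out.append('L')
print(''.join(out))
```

Execution trace: 'A' (try body) → 'V' (finally) → 'T' (outer except AttributeError) → 'L' (after the try/except). Output: AVTL

Answer: AVTL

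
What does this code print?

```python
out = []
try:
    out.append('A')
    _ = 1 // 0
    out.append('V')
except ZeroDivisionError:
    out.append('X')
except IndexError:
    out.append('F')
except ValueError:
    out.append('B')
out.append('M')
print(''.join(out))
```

Execution trace: 'A' (try body) → 'X' (except ZeroDivisionError) → 'M' (after the try/except). Output: AXM

Answer: AXM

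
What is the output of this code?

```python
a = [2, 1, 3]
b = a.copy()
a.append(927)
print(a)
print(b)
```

Key concept: list.copy() creates independent copy.
Step by step:
`a = [2, 1, 3]` → a = [2, 1, 3]
`b = a.copy()` → b = [2, 1, 3]
`a.append(927)` → a = [2, 1, 3, 927]
`print(a)` → prints [2, 1, 3, 927]
`print(b)` → prints [2, 1, 3]

Answer:
[2, 1, 3, 927]
[2, 1, 3]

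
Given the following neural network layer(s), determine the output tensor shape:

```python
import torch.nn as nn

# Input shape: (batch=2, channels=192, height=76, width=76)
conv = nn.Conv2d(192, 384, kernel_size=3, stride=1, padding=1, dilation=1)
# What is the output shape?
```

Input: (2, 192, 76, 76) -> Output: (2, 384, 76, 76)

Answer: (2, 384, 76, 76)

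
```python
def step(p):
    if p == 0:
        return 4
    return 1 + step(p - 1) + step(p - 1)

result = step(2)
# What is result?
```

step(p) = 1 + 2·step(p-1), step(0)=4. Closed form: (4+1)·2^2 - 1 = 19.

Answer: 19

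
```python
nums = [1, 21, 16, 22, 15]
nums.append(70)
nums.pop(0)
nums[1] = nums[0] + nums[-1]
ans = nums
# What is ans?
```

Trace:
`nums = [1, 21, 16, 22, 15]` → nums = [1, 21, 16, 22, 15]
`nums.append(70)` → nums = [1, 21, 16, 22, 15, 70]
`nums.pop(0)` → nums = [21, 16, 22, 15, 70]
`nums[1] = nums[0] + nums[-1]` → nums = [21, 91, 22, 15, 70]
`ans = nums` → ans = [21, 91, 22, 15, 70]
So ans = [21, 91, 22, 15, 70]

Answer: [21, 91, 22, 15, 70]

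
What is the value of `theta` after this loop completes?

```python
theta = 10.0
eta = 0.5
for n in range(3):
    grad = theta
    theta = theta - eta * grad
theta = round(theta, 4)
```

Gradient descent: w = 10.0 * (1 - 0.5)^3
`theta` takes the values: 10.0 → 5.0 → 2.5 → 1.25

Answer: 1.25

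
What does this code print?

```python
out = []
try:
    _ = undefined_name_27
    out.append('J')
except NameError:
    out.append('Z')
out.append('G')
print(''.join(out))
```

Execution trace: 'Z' (except NameError) → 'G' (after the try/except). Output: ZG

Answer: ZG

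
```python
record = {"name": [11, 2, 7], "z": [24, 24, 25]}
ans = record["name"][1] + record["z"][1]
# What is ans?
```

Trace:
`record = {"name": [11, 2, 7], "z": [24, 24, 25]}` → record = {'name': [11, 2, 7], 'z': [24, 24, 25]}
`ans = record["name"][1] + record["z"][1]` → ans = 26
So ans = 26

Answer: 26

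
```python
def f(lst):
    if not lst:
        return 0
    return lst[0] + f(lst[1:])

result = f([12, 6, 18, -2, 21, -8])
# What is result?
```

12 + 6 + 18 + (-2) + 21 + (-8) + 0 = 47

Answer: 47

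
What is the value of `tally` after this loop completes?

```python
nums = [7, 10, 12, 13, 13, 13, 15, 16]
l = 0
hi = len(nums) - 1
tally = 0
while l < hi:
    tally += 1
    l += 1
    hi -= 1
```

Iterations until pointers meet (list length 8)
`tally` takes the values: 0 → 1 → 2 → 3 → 4

Answer: 4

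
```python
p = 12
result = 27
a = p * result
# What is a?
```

Trace:
`p = 12` → p = 12
`result = 27` → result = 27
`a = p * result` → a = 324
So a = 324

Answer: 324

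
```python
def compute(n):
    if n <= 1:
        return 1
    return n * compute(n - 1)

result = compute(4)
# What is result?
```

compute(4) = 4 * 3 * 2 * 1 = 24

Answer: 24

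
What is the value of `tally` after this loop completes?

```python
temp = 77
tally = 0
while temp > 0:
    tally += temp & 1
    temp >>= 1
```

Count set bits in 77 (binary: 0b1001101)
`tally` takes the values: 0 → 1 → 2 → 3 → 4

Answer: 4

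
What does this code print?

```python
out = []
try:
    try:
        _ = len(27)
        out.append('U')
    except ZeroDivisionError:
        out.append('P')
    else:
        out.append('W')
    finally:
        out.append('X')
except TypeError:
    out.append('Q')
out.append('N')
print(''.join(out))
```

Execution trace: 'X' (finally) → 'Q' (outer except TypeError) → 'N' (after the try/except). Output: XQN

Answer: XQN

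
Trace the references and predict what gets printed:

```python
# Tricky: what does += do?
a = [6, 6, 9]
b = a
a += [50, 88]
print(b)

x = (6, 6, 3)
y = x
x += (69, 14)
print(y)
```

Key concept: += behavior differs for mutable vs immutable.
Step by step:
`a = [6, 6, 9]` → a = [6, 6, 9]
`b = a` → b = [6, 6, 9] (same object as a)
`a += [50, 88]` → a = [6, 6, 9, 50, 88] (same object as b); b = [6, 6, 9, 50, 88] (same object as a)
`print(b)` → prints [6, 6, 9, 50, 88]
`x = (6, 6, 3)` → x = (6, 6, 3)
`y = x` → y = (6, 6, 3)
`x += (69, 14)` → x = (6, 6, 3, 69, 14)
`print(y)` → prints (6, 6, 3)

Answer:
[6, 6, 9, 50, 88]
(6, 6, 3)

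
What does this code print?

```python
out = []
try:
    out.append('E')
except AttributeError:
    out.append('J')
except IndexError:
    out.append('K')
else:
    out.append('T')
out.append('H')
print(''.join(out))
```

Execution trace: 'E' (try body, no exception) → 'T' (else) → 'H' (after the try/except). Output: ETH

Answer: ETH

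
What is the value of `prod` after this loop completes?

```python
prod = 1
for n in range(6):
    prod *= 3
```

3^6 = 729
`prod` takes the values: 1 → 3 → 9 → 27 → 81 → 243 → 729

Answer: 729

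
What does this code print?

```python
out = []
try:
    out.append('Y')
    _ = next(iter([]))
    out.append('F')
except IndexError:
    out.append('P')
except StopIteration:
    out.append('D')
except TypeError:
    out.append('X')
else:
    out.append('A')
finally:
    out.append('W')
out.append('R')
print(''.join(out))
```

Execution trace: 'Y' (try body) → 'D' (except StopIteration) → 'W' (finally) → 'R' (after the try/except). Output: YDWR

Answer: YDWR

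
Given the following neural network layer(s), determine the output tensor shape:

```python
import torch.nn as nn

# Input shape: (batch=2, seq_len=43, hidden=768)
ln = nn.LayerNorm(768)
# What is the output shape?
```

Input: (2, 43, 768) -> Output: (2, 43, 768)

Answer: (2, 43, 768)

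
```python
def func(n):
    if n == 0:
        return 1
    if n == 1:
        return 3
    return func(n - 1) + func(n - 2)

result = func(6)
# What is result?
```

Build up from base cases: func(0)=1, func(1)=3, func(2)=4, func(3)=7, func(4)=11, func(5)=18, func(6)=29

Answer: 29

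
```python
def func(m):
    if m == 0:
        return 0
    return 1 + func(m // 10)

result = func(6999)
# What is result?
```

Count of digits of 6999: 4

Answer: 4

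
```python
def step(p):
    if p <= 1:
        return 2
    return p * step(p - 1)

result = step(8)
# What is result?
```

step(8) = 8 * 7 * 6 * 5 * 4 * 3 * 2 * 2 = 80640

Answer: 80640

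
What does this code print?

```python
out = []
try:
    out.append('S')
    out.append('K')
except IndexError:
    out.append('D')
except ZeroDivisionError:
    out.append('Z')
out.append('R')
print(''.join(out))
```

Execution trace: 'S' (try body) → 'K' (try body, no exception) → 'R' (after the try/except). Output: SKR

Answer: SKR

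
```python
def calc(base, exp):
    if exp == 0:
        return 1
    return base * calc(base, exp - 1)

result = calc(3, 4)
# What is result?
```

calc(3, 4) = 3 * 3 * 3 * 3 = 81

Answer: 81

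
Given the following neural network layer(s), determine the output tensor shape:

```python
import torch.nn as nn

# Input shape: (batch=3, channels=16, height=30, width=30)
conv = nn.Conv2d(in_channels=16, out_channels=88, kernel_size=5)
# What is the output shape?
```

Input: (3, 16, 30, 30) -> Output: (3, 88, 26, 26)

Answer: (3, 88, 26, 26)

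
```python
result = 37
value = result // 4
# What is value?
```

Trace:
`result = 37` → result = 37
`value = result // 4` → value = 9
So value = 9

Answer: 9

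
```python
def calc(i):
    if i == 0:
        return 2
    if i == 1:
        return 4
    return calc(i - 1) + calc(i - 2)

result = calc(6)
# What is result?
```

Build up from base cases: calc(0)=2, calc(1)=4, calc(2)=6, calc(3)=10, calc(4)=16, calc(5)=26, calc(6)=42

Answer: 42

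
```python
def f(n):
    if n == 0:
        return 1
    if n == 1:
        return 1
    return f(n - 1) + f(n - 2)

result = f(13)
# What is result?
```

Build up from base cases: f(0)=1, f(1)=1, f(2)=2, f(3)=3, f(4)=5, f(5)=8, f(6)=13, ..., f(13)=377

Answer: 377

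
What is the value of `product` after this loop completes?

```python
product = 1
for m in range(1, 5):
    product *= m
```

4! = 24
`product` takes the values: 1 → 2 → 6 → 24

Answer: 24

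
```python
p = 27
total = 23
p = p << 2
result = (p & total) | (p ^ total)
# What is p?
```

Trace:
`p = 27` → p = 27
`total = 23` → total = 23
`p = p << 2` → p = 108
`result = (p & total) | (p ^ total)` → result = 127
So p = 108

Answer: 108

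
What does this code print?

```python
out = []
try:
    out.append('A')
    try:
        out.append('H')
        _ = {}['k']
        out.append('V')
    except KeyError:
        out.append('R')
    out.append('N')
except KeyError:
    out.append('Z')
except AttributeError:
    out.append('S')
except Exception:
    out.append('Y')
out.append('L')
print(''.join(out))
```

Execution trace: 'A' (try body) → 'H' (inner try body) → 'R' (inner except KeyError) → 'N' (try body, no exception) → 'L' (after the try/except). Output: AHRNL

Answer: AHRNL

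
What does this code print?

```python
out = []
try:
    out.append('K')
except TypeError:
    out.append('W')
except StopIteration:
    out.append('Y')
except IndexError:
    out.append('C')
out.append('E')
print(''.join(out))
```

Execution trace: 'K' (try body, no exception) → 'E' (after the try/except). Output: KE

Answer: KE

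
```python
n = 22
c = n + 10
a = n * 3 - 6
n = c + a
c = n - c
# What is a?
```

Trace:
`n = 22` → n = 22
`c = n + 10` → c = 32
`a = n * 3 - 6` → a = 60
`n = c + a` → n = 92
`c = n - c` → c = 60
So a = 60

Answer: 60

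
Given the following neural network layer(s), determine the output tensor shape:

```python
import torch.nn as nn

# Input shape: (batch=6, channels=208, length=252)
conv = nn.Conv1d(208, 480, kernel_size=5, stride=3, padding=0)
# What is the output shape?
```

Input: (6, 208, 252) -> Output: (6, 480, 83)

Answer: (6, 480, 83)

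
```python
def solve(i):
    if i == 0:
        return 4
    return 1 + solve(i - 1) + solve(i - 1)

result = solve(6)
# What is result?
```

solve(i) = 1 + 2·solve(i-1), solve(0)=4. Closed form: (4+1)·2^6 - 1 = 319.

Answer: 319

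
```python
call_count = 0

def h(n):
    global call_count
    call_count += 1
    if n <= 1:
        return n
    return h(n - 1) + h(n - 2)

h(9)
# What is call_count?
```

Calls(n) = 1 + Calls(n-1) + Calls(n-2); Calls(0)=Calls(1)=1. For n=9 this gives 109.

Answer: 109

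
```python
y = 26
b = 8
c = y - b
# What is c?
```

Trace:
`y = 26` → y = 26
`b = 8` → b = 8
`c = y - b` → c = 18
So c = 18

Answer: 18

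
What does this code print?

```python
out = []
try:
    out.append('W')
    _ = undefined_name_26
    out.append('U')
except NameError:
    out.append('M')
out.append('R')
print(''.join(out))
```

Execution trace: 'W' (try body) → 'M' (except NameError) → 'R' (after the try/except). Output: WMR

Answer: WMR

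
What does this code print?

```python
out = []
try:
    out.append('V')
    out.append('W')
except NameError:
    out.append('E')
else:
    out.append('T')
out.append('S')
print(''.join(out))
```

Execution trace: 'V' (try body) → 'W' (try body, no exception) → 'T' (else) → 'S' (after the try/except). Output: VWTS

Answer: VWTS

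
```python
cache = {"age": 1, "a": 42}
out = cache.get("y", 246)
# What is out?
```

Trace:
`cache = {"age": 1, "a": 42}` → cache = {'age': 1, 'a': 42}
`out = cache.get("y", 246)` → out = 246
So out = 246

Answer: 246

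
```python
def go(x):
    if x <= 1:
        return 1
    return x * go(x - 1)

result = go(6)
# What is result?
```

go(6) = 6 * 5 * 4 * 3 * 2 * 1 = 720

Answer: 720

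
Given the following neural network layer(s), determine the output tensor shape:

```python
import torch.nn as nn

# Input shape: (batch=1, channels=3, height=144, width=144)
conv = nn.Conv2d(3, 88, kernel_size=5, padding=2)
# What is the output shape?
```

Input: (1, 3, 144, 144) -> Output: (1, 88, 144, 144)

Answer: (1, 88, 144, 144)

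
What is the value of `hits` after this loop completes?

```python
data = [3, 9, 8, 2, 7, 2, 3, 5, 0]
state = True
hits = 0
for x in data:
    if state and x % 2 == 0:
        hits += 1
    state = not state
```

Count even values at even positions
`hits` takes the values: 0 → 1 → 2

Answer: 2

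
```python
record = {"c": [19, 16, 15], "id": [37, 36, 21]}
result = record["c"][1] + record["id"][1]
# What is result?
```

Trace:
`record = {"c": [19, 16, 15], "id": [37, 36, 21]}` → record = {'c': [19, 16, 15], 'id': [37, 36, 21]}
`result = record["c"][1] + record["id"][1]` → result = 52
So result = 52

Answer: 52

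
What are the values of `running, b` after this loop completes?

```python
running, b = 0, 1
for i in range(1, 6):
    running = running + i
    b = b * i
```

Sum and factorial of 1 to 5
`running, b` takes the values: (0, 1) → (1, 1) → (3, 1) → (3, 2) → (6, 2) → (6, 6) → (10, 6) → (10, 24) → (15, 24) → (15, 120)

Answer: 15, 120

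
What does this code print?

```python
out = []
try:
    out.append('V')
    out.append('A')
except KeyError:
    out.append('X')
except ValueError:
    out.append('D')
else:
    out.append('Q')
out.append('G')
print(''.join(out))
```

Execution trace: 'V' (try body) → 'A' (try body, no exception) → 'Q' (else) → 'G' (after the try/except). Output: VAQG

Answer: VAQG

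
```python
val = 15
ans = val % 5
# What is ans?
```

Trace:
`val = 15` → val = 15
`ans = val % 5` → ans = 0
So ans = 0

Answer: 0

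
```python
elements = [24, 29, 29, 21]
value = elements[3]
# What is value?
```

Trace:
`elements = [24, 29, 29, 21]` → elements = [24, 29, 29, 21]
`value = elements[3]` → value = 21
So value = 21

Answer: 21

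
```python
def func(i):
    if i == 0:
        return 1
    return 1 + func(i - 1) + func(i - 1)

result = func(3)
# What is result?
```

func(i) = 1 + 2·func(i-1), func(0)=1. Closed form: (1+1)·2^3 - 1 = 15.

Answer: 15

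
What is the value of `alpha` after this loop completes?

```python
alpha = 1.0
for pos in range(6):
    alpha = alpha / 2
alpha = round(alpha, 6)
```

Halving LR 6 times: 1 / 2^6
`alpha` takes the values: 1.0 → 0.5 → 0.25 → 0.125 → 0.0625 → 0.03125 → 0.015625

Answer: 0.015625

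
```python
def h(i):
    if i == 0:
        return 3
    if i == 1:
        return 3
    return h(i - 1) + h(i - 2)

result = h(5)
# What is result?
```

Build up from base cases: h(0)=3, h(1)=3, h(2)=6, h(3)=9, h(4)=15, h(5)=24

Answer: 24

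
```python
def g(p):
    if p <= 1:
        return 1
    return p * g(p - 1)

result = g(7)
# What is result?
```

g(7) = 7 * 6 * 5 * 4 * 3 * 2 * 1 = 5040

Answer: 5040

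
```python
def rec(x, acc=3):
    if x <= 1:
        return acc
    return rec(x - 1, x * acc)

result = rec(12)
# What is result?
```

Accumulator trace (n, acc): (12, 3) -> (11, 36) -> (10, 396) -> (9, 3960) -> (8, 35640) -> (7, 285120) -> (6, 1995840) -> (5, 11975040) -> (4, 59875200) -> (3, 239500800) -> (2, 718502400) -> (1, 1437004800) -> return 1437004800

Answer: 1437004800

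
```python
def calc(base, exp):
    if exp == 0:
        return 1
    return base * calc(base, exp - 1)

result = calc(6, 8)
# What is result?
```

calc(6, 8) = 6 * 6 * 6 * 6 * 6 * 6 * 6 * 6 = 1679616

Answer: 1679616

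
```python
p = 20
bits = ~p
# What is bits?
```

Trace:
`p = 20` → p = 20
`bits = ~p` → bits = -21
So bits = -21

Answer: -21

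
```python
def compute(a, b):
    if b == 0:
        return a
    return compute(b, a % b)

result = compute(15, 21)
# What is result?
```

compute(15, 21) -> compute(21, 15) -> compute(15, 6) -> compute(6, 3) -> compute(3, 0) -> 3

Answer: 3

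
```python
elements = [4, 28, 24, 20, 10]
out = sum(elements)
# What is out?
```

Trace:
`elements = [4, 28, 24, 20, 10]` → elements = [4, 28, 24, 20, 10]
`out = sum(elements)` → out = 86
So out = 86

Answer: 86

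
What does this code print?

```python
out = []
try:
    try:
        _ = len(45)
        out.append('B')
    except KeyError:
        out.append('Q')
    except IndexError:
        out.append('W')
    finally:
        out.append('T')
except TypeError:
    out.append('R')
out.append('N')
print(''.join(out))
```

Execution trace: 'T' (finally) → 'R' (outer except TypeError) → 'N' (after the try/except). Output: TRN

Answer: TRN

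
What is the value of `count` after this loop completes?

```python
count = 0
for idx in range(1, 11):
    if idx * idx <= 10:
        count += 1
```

Count numbers where idx² ≤ 10
`count` takes the values: 0 → 1 → 2 → 3

Answer: 3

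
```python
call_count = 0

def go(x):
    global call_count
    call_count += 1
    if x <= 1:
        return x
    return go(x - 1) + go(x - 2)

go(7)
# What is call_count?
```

Calls(x) = 1 + Calls(x-1) + Calls(x-2); Calls(0)=Calls(1)=1. For x=7 this gives 41.

Answer: 41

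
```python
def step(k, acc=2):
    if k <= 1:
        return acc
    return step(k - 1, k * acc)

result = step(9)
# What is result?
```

Accumulator trace (n, acc): (9, 2) -> (8, 18) -> (7, 144) -> (6, 1008) -> (5, 6048) -> (4, 30240) -> (3, 120960) -> (2, 362880) -> (1, 725760) -> return 725760

Answer: 725760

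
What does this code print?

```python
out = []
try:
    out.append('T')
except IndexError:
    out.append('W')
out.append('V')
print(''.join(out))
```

Execution trace: 'T' (try body, no exception) → 'V' (after the try/except). Output: TV

Answer: TV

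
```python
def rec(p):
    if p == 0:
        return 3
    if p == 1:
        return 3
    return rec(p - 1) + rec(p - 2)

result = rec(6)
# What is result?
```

Build up from base cases: rec(0)=3, rec(1)=3, rec(2)=6, rec(3)=9, rec(4)=15, rec(5)=24, rec(6)=39

Answer: 39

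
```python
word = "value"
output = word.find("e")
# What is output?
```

Trace:
`word = "value"` → word = 'value'
`output = word.find("e")` → output = 4
So output = 4

Answer: 4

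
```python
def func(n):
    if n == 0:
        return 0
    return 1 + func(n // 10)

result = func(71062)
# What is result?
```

Count of digits of 71062: 5

Answer: 5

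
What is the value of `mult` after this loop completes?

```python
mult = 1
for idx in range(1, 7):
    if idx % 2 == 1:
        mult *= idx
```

Product of odd numbers 1 to 6
`mult` takes the values: 1 → 3 → 15

Answer: 15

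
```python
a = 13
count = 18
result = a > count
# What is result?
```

Trace:
`a = 13` → a = 13
`count = 18` → count = 18
`result = a > count` → result = False
So result = False

Answer: False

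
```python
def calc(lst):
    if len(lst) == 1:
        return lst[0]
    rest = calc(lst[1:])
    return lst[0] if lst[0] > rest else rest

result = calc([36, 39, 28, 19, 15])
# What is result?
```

Recursive max over [36, 39, 28, 19, 15] = 39

Answer: 39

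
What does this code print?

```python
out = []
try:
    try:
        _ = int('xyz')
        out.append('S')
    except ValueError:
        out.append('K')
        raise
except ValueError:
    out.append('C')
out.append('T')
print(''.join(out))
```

Execution trace: 'K' (inner except ValueError) → 'C' (outer except ValueError) → 'T' (after the try/except). Output: KCT

Answer: KCT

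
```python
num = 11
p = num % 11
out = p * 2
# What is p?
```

Trace:
`num = 11` → num = 11
`p = num % 11` → p = 0
`out = p * 2` → out = 0
So p = 0

Answer: 0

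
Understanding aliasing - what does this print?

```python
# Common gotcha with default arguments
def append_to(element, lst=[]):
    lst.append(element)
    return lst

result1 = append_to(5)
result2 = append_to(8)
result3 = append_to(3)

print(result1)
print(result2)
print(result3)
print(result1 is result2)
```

Key concept: mutable default argument gotcha.
Step by step:
`result1 = append_to(5)` → result1 = [5]
`result2 = append_to(8)` → result1 = [5, 8] (same object as result2); result2 = [5, 8] (same object as result1)
`result3 = append_to(3)` → result1 = [5, 8, 3] (same object as result2, result3); result2 = [5, 8, 3] (same object as result1, result3); result3 = [5, 8, 3] (same object as result1, result2)
`print(result1)` → prints [5, 8, 3]
`print(result2)` → prints [5, 8, 3]
`print(result3)` → prints [5, 8, 3]
`print(result1 is result2)` → prints True

Answer:
[5, 8, 3]
[5, 8, 3]
[5, 8, 3]
True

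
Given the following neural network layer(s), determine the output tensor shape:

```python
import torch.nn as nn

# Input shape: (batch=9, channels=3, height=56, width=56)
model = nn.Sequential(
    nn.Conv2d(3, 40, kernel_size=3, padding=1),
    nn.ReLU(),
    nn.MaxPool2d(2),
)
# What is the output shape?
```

Input: (9, 3, 56, 56) -> after Conv2d: (9, 40, 56, 56) -> after ReLU: (9, 40, 56, 56) -> Output: (9, 40, 28, 28)

Answer: (9, 40, 28, 28)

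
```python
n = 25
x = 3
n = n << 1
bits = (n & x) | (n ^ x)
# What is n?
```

Trace:
`n = 25` → n = 25
`x = 3` → x = 3
`n = n << 1` → n = 50
`bits = (n & x) | (n ^ x)` → bits = 51
So n = 50

Answer: 50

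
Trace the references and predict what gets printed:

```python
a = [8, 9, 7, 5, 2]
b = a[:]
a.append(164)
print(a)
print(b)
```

Key concept: slice [:] creates copy.
Step by step:
`a = [8, 9, 7, 5, 2]` → a = [8, 9, 7, 5, 2]
`b = a[:]` → b = [8, 9, 7, 5, 2]
`a.append(164)` → a = [8, 9, 7, 5, 2, 164]
`print(a)` → prints [8, 9, 7, 5, 2, 164]
`print(b)` → prints [8, 9, 7, 5, 2]

Answer:
[8, 9, 7, 5, 2, 164]
[8, 9, 7, 5, 2]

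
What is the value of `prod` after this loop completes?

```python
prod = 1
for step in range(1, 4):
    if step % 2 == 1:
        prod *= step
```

Product of odd numbers 1 to 3
`prod` takes the values: 1 → 3

Answer: 3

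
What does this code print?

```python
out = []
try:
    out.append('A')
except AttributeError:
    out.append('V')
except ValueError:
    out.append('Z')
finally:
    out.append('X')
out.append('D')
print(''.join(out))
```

Execution trace: 'A' (try body, no exception) → 'X' (finally) → 'D' (after the try/except). Output: AXD

Answer: AXD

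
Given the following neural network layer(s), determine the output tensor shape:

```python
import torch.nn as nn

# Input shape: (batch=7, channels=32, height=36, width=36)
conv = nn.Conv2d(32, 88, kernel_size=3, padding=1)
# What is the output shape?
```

Input: (7, 32, 36, 36) -> Output: (7, 88, 36, 36)

Answer: (7, 88, 36, 36)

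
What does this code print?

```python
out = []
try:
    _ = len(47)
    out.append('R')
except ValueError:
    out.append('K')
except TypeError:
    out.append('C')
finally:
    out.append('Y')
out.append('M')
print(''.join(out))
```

Execution trace: 'C' (except TypeError) → 'Y' (finally) → 'M' (after the try/except). Output: CYM

Answer: CYM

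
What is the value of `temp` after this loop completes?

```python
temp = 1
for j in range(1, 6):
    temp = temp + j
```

Start at 1, add 1 through 5
`temp` takes the values: 1 → 2 → 4 → 7 → 11 → 16

Answer: 16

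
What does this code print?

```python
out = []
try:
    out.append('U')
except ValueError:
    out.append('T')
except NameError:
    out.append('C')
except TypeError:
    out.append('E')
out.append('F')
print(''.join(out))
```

Execution trace: 'U' (try body, no exception) → 'F' (after the try/except). Output: UF

Answer: UF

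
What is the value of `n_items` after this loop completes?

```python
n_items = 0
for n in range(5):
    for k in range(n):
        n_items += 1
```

Triangle number: 0+1+2+...+4
`n_items` takes the values: 0 → 1 → 2 → 3 → 4 → 5 → 6 → 7 → 8 → 9 → 10

Answer: 10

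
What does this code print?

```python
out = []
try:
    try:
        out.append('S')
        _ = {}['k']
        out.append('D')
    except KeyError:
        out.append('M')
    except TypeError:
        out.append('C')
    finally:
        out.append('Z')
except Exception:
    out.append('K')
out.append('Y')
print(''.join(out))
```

Execution trace: 'S' (inner try body) → 'M' (inner except KeyError) → 'Z' (inner finally) → 'Y' (after the try/except). Output: SMZY

Answer: SMZY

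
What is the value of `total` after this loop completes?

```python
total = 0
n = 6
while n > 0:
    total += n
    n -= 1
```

Sum 6 down to 1
`total` takes the values: 0 → 6 → 11 → 15 → 18 → 20 → 21

Answer: 21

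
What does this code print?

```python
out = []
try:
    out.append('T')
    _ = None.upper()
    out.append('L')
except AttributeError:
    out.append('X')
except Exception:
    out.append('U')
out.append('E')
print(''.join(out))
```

Execution trace: 'T' (try body) → 'X' (except AttributeError) → 'E' (after the try/except). Output: TXE

Answer: TXE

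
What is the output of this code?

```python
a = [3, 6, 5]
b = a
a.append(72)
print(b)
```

Key concept: basic list aliasing.
Step by step:
`a = [3, 6, 5]` → a = [3, 6, 5]
`b = a` → b = [3, 6, 5] (same object as a)
`a.append(72)` → a = [3, 6, 5, 72] (same object as b); b = [3, 6, 5, 72] (same object as a)
`print(b)` → prints [3, 6, 5, 72]

Answer: [3, 6, 5, 72]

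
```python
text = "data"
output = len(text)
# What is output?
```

Trace:
`text = "data"` → text = 'data'
`output = len(text)` → output = 4
So output = 4

Answer: 4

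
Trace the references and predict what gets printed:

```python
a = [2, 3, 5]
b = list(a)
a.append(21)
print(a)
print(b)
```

Key concept: list() constructor creates copy.
Step by step:
`a = [2, 3, 5]` → a = [2, 3, 5]
`b = list(a)` → b = [2, 3, 5]
`a.append(21)` → a = [2, 3, 5, 21]
`print(a)` → prints [2, 3, 5, 21]
`print(b)` → prints [2, 3, 5]

Answer:
[2, 3, 5, 21]
[2, 3, 5]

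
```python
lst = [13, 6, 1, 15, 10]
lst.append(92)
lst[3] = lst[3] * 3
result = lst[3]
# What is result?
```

Trace:
`lst = [13, 6, 1, 15, 10]` → lst = [13, 6, 1, 15, 10]
`lst.append(92)` → lst = [13, 6, 1, 15, 10, 92]
`lst[3] = lst[3] * 3` → lst = [13, 6, 1, 45, 10, 92]
`result = lst[3]` → result = 45
So result = 45

Answer: 45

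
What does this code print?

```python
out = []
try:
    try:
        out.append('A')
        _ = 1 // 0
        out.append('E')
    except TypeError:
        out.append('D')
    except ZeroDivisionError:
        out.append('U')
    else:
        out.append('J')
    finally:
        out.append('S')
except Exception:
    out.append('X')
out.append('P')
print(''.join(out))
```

Execution trace: 'A' (inner try body) → 'U' (inner except ZeroDivisionError) → 'S' (inner finally) → 'P' (after the try/except). Output: AUSP

Answer: AUSP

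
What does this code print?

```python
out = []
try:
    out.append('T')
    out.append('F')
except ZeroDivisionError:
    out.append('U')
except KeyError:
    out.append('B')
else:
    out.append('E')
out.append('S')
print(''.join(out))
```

Execution trace: 'T' (try body) → 'F' (try body, no exception) → 'E' (else) → 'S' (after the try/except). Output: TFES

Answer: TFES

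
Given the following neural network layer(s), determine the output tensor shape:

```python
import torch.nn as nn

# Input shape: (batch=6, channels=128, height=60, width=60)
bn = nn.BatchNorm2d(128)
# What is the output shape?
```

Input: (6, 128, 60, 60) -> Output: (6, 128, 60, 60)

Answer: (6, 128, 60, 60)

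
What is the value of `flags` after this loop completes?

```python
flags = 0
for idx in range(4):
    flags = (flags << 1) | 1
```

Build 4 consecutive 1-bits: 0b1111
`flags` takes the values: 0 → 1 → 3 → 7 → 15

Answer: 15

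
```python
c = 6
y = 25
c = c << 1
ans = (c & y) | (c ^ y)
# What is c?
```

Trace:
`c = 6` → c = 6
`y = 25` → y = 25
`c = c << 1` → c = 12
`ans = (c & y) | (c ^ y)` → ans = 29
So c = 12

Answer: 12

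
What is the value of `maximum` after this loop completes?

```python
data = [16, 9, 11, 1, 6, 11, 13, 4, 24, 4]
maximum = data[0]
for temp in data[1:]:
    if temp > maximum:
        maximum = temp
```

Maximum of [16, 9, 11, 1, 6, 11, 13, 4, 24, 4]
`maximum` takes the values: 16 → 24

Answer: 24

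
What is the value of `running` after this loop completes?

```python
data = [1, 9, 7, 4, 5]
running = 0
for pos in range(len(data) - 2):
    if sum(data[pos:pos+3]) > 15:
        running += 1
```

Count windows with sum > 15
`running` takes the values: 0 → 1 → 2 → 3

Answer: 3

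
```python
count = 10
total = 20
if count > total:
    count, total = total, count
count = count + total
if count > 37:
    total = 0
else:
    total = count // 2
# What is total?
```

Trace:
`count = 10` → count = 10
`total = 20` → total = 20
`if count > total: ...` → count > total is False → no variable changes
`count = count + total` → count = 30
`if count > 37: ...` → count > 37 is False, take else branch → total = 15
So total = 15

Answer: 15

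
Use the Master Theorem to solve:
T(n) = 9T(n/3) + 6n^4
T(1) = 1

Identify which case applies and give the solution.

a=9, b=3, f(n)=6n^4. log_3(9) = 2. Since c=4 > 2 and the regularity condition holds (9(n/3)^4 = (9/3^4)n^4 with 9/3^4 < 1), Case 3 applies: T(n) = Θ(f(n)) = O(n^4).

Answer: O(n^4) - Case 3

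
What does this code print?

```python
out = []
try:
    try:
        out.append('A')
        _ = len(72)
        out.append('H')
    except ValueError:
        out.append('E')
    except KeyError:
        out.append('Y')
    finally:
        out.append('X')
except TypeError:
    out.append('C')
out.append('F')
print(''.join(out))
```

Execution trace: 'A' (try body) → 'X' (finally) → 'C' (outer except TypeError) → 'F' (after the try/except). Output: AXCF

Answer: AXCF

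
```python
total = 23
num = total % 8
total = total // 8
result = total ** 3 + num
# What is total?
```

Trace:
`total = 23` → total = 23
`num = total % 8` → num = 7
`total = total // 8` → total = 2
`result = total ** 3 + num` → result = 15
So total = 2

Answer: 2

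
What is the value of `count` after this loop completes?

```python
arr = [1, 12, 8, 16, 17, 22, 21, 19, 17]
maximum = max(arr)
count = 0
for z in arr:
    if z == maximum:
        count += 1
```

Count of max value 22 in [1, 12, 8, 16, 17, 22, 21, 19, 17]
`count` takes the values: 0 → 1

Answer: 1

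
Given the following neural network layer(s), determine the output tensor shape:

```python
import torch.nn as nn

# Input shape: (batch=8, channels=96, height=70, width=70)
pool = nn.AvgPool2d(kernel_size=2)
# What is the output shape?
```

Input: (8, 96, 70, 70) -> Output: (8, 96, 35, 35)

Answer: (8, 96, 35, 35)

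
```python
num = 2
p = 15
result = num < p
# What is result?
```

Trace:
`num = 2` → num = 2
`p = 15` → p = 15
`result = num < p` → result = True
So result = True

Answer: True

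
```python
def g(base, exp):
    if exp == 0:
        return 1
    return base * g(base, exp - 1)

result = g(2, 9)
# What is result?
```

g(2, 9) = 2 * 2 * 2 * 2 * 2 * 2 * 2 * 2 * 2 = 512

Answer: 512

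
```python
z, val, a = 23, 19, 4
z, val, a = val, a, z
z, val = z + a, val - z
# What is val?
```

Trace:
`z, val, a = 23, 19, 4` → z = 23; val = 19; a = 4
`z, val, a = val, a, z` → z = 19; val = 4; a = 23
`z, val = z + a, val - z` → z = 42; val = -15
So val = -15

Answer: -15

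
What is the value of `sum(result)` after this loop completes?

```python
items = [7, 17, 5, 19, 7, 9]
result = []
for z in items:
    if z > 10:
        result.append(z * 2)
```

Sum of doubled values > 10
`result` takes the values: [] → [34] → [34, 38]
So `sum(result)` = 72

Answer: 72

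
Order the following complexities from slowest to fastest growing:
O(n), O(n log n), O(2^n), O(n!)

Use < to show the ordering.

Ordered by growth rate: O(n) < O(n log n) < O(2^n) < O(n!)

Answer: O(n) < O(n log n) < O(2^n) < O(n!)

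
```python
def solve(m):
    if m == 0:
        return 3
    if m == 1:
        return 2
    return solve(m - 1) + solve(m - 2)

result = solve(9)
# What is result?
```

Build up from base cases: solve(0)=3, solve(1)=2, solve(2)=5, solve(3)=7, solve(4)=12, solve(5)=19, solve(6)=31, ..., solve(9)=131

Answer: 131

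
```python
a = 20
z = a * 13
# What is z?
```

Trace:
`a = 20` → a = 20
`z = a * 13` → z = 260
So z = 260

Answer: 260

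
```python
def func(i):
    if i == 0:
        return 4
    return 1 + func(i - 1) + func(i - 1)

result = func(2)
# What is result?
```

func(i) = 1 + 2·func(i-1), func(0)=4. Closed form: (4+1)·2^2 - 1 = 19.

Answer: 19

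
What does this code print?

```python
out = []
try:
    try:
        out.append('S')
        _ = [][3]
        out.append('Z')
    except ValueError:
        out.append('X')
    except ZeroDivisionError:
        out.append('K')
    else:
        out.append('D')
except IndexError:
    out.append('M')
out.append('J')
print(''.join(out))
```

Execution trace: 'S' (try body) → 'M' (outer except IndexError) → 'J' (after the try/except). Output: SMJ

Answer: SMJ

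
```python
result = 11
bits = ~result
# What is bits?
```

Trace:
`result = 11` → result = 11
`bits = ~result` → bits = -12
So bits = -12

Answer: -12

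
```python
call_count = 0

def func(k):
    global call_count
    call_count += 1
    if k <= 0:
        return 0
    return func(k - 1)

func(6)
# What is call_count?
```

Linear recursion stepping by 1: 7 calls from k=6 down to ≤0.

Answer: 7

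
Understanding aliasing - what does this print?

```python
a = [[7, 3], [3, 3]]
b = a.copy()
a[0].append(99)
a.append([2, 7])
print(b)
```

Key concept: shallow copy with nested lists.
Step by step:
`a = [[7, 3], [3, 3]]` → a = [[7, 3], [3, 3]]
`b = a.copy()` → b = [[7, 3], [3, 3]]
`a[0].append(99)` → a = [[7, 3, 99], [3, 3]]; b = [[7, 3, 99], [3, 3]]
`a.append([2, 7])` → a = [[7, 3, 99], [3, 3], [2, 7]]
`print(b)` → prints [[7, 3, 99], [3, 3]]

Answer: [[7, 3, 99], [3, 3]]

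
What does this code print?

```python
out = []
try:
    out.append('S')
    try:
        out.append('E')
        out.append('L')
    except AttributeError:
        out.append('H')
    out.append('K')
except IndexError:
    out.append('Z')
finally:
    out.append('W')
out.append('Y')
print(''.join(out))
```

Execution trace: 'S' (try body) → 'E' (inner try body) → 'L' (inner try body, no exception) → 'K' (try body, no exception) → 'W' (finally) → 'Y' (after the try/except). Output: SELKWY

Answer: SELKWY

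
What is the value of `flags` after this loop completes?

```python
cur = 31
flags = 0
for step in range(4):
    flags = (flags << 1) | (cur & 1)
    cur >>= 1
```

Reverse lowest 4 bits of 31
`flags` takes the values: 0 → 1 → 3 → 7 → 15

Answer: 15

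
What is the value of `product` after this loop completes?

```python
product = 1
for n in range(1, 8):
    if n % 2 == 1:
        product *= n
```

Product of odd numbers 1 to 7
`product` takes the values: 1 → 3 → 15 → 105

Answer: 105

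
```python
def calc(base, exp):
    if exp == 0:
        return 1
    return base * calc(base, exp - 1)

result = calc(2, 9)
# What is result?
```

calc(2, 9) = 2 * 2 * 2 * 2 * 2 * 2 * 2 * 2 * 2 = 512

Answer: 512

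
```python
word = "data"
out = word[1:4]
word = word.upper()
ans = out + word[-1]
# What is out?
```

Trace:
`word = "data"` → word = 'data'
`out = word[1:4]` → out = 'ata'
`word = word.upper()` → word = 'DATA'
`ans = out + word[-1]` → ans = 'ataA'
So out = 'ata'

Answer: 'ata'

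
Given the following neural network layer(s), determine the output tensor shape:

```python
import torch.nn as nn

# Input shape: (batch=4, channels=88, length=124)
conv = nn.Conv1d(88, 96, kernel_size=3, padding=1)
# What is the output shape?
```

Input: (4, 88, 124) -> Output: (4, 96, 124)

Answer: (4, 96, 124)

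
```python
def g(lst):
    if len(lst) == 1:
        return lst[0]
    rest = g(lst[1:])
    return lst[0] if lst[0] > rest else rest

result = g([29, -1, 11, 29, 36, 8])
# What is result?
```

Recursive max over [29, -1, 11, 29, 36, 8] = 36

Answer: 36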